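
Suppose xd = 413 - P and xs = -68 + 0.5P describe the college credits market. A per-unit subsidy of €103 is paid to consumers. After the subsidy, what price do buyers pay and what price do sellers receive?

Pre-subsidy: 413 - P = -68 + 0.5P gives P* = 962/3, x* = 277/3.
With the rebate, buyers effectively pay Pb = Ps − 103, where Ps is the price sellers receive.
Demand in terms of Ps becomes xd = 413 − 1(Ps − 103) = 516 - Ps. Setting this equal to supply: 516 - Ps = -68 + 0.5Ps, so Ps = 1168/3.
Buyers pay Pb = 1168/3 − 103 = 859/3; x' = -68 + 0.5·(1168/3) = 380/3.

Buyers pay 859/3; sellers receive 1168/3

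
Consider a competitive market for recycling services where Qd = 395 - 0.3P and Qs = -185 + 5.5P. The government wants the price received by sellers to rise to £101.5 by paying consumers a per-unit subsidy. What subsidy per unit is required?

At a seller price of 101.5, quantity supplied is -185 + 5.5·101.5 = 373.25.
Buyers absorb 373.25 only when they pay Pb with 395 − 0.3·Pb = 373.25, i.e. Pb = 72.5.
s = Ps − Pb = 101.5 − 72.5 = 29.

Required subsidy s = £29 per unit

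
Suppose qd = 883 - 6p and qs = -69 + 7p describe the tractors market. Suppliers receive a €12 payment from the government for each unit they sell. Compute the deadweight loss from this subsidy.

Deadweight loss = 3024/13

Pre-subsidy: 883 - 6p = -69 + 7p gives p* = 952/13, q* = 5767/13.
With the subsidy, sellers receive ps = pb + 12 for each unit, where pb is the price buyers pay.
Supply in terms of pb becomes qs = -69 + 7(pb + 12) = 15 + 7pb. Setting this equal to demand: 883 - 6pb = 15 + 7pb, so pb = 868/13.
Sellers receive ps = 868/13 + 12 = 1024/13; q' = 883 − 6·(868/13) = 6271/13.
The subsidy expands output by 6271/13 − 5767/13 = 504/13 past the efficient level; on those units the gap between marginal cost and willingness to pay runs from 0 up to 12.
DWL = ½ × 12 × 504/13 = 3024/13.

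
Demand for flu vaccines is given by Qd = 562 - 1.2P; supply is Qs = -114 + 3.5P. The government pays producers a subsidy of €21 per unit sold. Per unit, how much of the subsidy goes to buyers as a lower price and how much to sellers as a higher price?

Pre-subsidy: 562 - 1.2P = -114 + 3.5P gives P* = 6760/47, Q* = 18302/47.
With the subsidy, sellers receive Ps = Pb + 21 for each unit, where Pb is the price buyers pay.
Supply in terms of Pb becomes Qs = -114 + 3.5(Pb + 21) = -40.5 + 3.5Pb. Setting this equal to demand: 562 - 1.2Pb = -40.5 + 3.5Pb, so Pb = 6025/47.
Sellers receive Ps = 6025/47 + 21 = 7012/47; Q' = 562 − 1.2·(6025/47) = 19184/47.
Buyers' price falls by P* − Pb = 6760/47 − 6025/47 = 735/47; sellers' price rises by Ps − P* = 7012/47 − 6760/47 = 252/47.

Buyers gain 735/47 per unit; sellers gain 252/47 per unit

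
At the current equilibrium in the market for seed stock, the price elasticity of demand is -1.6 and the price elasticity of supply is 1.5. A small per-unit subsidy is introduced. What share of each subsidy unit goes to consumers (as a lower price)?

Consumer share = 15/31

For a small subsidy around the equilibrium, the benefit split depends on the relative slopes, which at a point are proportional to the elasticities.
Buyer share = εs/(εs + |εd|) = 1.5/(1.5 + 1.6) = 15/31; seller share = |εd|/(εs + |εd|) = 16/31.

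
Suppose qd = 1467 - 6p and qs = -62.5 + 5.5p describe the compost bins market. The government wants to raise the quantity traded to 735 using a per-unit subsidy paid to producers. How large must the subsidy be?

At q = 735, invert demand for the buyer price: pb = (1467 − 735)/6 = 122; invert supply for the seller price: ps = (735 − (-62.5))/5.5 = 145.
The subsidy must fill the gap: s = ps − pb = 145 − 122 = 23.

Required subsidy s = 23 per unit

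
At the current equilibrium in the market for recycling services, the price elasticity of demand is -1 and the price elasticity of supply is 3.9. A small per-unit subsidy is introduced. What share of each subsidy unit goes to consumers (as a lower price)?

For a small subsidy around the equilibrium, the benefit split depends on the relative slopes, which at a point are proportional to the elasticities.
Buyer share = εs/(εs + |εd|) = 3.9/(3.9 + 1) = 39/49; seller share = |εd|/(εs + |εd|) = 10/49.

Consumer share = 39/49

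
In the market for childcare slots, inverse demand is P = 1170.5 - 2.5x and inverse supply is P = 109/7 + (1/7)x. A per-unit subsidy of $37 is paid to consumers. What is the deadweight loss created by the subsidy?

Deadweight loss = $259

Pre-subsidy: 1170.5 - 2.5x = 109/7 + (1/7)x gives x* = 437 and P* = 78.
With the rebate, buyers effectively pay Pb = Ps − 37, where Ps is the price sellers receive.
On the curves, Pb = 1170.5 - 2.5x and Ps = 109/7 + (1/7)x; the wedge Ps − Pb = 37 gives 109/7 + (1/7)x − (1170.5 - 2.5x) = 37, so x' = 451.
Then Pb = 1170.5 − 2.5·451 = 43 and Ps = 109/7 + (1/7)·451 = 80.
The subsidy expands output by 451 − 437 = 14 past the efficient level; on those units the gap between marginal cost and willingness to pay runs from 0 up to 37.
DWL = ½ × 37 × 14 = 259.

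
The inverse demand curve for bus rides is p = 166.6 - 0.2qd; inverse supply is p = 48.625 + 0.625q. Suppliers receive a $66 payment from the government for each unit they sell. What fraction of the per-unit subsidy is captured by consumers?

Consumer share = 8/33

Pre-subsidy: 166.6 - 0.2q = 48.625 + 0.625q gives q* = 143 and p* = 138.
With the subsidy, sellers receive ps = pb + 66 for each unit, where pb is the price buyers pay.
On the curves, pb = 166.6 - 0.2q and ps = 48.625 + 0.625q; the wedge ps − pb = 66 gives 48.625 + 0.625q − (166.6 - 0.2q) = 66, so q' = 223.
Then pb = 166.6 − 0.2·223 = 122 and ps = 48.625 + 0.625·223 = 188.
Buyers' price falls by p* − pb = 138 − 122 = 16; sellers' price rises by ps − p* = 188 − 138 = 50.
So consumers capture 16/66 = 8/33 of each unit of subsidy.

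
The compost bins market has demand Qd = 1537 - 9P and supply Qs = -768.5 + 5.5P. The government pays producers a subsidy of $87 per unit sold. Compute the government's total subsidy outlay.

Pre-subsidy: 1537 - 9P = -768.5 + 5.5P gives P* = 159, Q* = 106.
With the subsidy, sellers receive Ps = Pb + 87 for each unit, where Pb is the price buyers pay.
Supply in terms of Pb becomes Qs = -768.5 + 5.5(Pb + 87) = -290 + 5.5Pb. Setting this equal to demand: 1537 - 9Pb = -290 + 5.5Pb, so Pb = 126.
Sellers receive Ps = 126 + 87 = 213; Q' = 1537 − 9·126 = 403.
Government outlay = subsidy × quantity = 87 × 403 = 35061.

Government cost = $35061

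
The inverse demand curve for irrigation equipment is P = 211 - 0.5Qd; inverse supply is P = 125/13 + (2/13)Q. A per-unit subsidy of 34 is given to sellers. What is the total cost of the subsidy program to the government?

Pre-subsidy: 211 - 0.5Q = 125/13 + (2/13)Q gives Q* = 308 and P* = 57.
With the subsidy, sellers receive Ps = Pb + 34 for each unit, where Pb is the price buyers pay.
On the curves, Pb = 211 - 0.5Q and Ps = 125/13 + (2/13)Q; the wedge Ps − Pb = 34 gives 125/13 + (2/13)Q − (211 - 0.5Q) = 34, so Q' = 360.
Then Pb = 211 − 0.5·360 = 31 and Ps = 125/13 + (2/13)·360 = 65.
Government outlay = subsidy × quantity = 34 × 360 = 12240.

Government cost = 12240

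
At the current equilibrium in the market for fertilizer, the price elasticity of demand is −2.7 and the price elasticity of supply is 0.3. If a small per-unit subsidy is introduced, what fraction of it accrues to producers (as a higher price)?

For a small subsidy around the equilibrium, the benefit split depends on the relative slopes, which at a point are proportional to the elasticities.
Buyer share = εs/(εs + |εd|) = 0.3/(0.3 + 2.7) = 0.1; seller share = |εd|/(εs + |εd|) = 0.9.
So producers capture 0.9 of the subsidy.

Producer share = 0.9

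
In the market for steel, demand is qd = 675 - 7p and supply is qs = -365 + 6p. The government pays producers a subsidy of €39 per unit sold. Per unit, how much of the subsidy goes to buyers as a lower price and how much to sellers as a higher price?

Pre-subsidy: 675 - 7p = -365 + 6p gives p* = 80, q* = 115.
With the subsidy, sellers receive ps = pb + 39 for each unit, where pb is the price buyers pay.
Supply in terms of pb becomes qs = -365 + 6(pb + 39) = -131 + 6pb. Setting this equal to demand: 675 - 7pb = -131 + 6pb, so pb = 62.
Sellers receive ps = 62 + 39 = 101; q' = 675 − 7·62 = 241.
Buyers' price falls by p* − pb = 80 − 62 = 18; sellers' price rises by ps − p* = 101 − 80 = 21.

Buyers gain €18 per unit; sellers gain €21 per unit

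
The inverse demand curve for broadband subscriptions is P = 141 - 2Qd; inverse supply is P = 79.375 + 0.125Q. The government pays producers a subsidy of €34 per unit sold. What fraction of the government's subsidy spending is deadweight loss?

DWL / government spending = 8/45

Pre-subsidy: 141 - 2Q = 79.375 + 0.125Q gives Q* = 29 and P* = 83.
With the subsidy, sellers receive Ps = Pb + 34 for each unit, where Pb is the price buyers pay.
On the curves, Pb = 141 - 2Q and Ps = 79.375 + 0.125Q; the wedge Ps − Pb = 34 gives 79.375 + 0.125Q − (141 - 2Q) = 34, so Q' = 45.
Then Pb = 141 − 2·45 = 51 and Ps = 79.375 + 0.125·45 = 85.
ΔCS = ½(29 + 45)(83 − 51) = 1184; ΔPS = ½(29 + 45)(85 − 83) = 74.
Government spending = 34 × 45 = 1530.
DWL = ½ × 34 × (45 − 29) = 272; fraction = 272 / 1530 = 8/45.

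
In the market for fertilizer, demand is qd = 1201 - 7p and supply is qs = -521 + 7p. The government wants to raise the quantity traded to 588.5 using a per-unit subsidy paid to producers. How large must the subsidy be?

Required subsidy s = 71 per unit

At q = 588.5, invert demand for the buyer price: pb = (1201 − 588.5)/7 = 87.5; invert supply for the seller price: ps = (588.5 − (-521))/7 = 158.5.
The subsidy must fill the gap: s = ps − pb = 158.5 − 87.5 = 71.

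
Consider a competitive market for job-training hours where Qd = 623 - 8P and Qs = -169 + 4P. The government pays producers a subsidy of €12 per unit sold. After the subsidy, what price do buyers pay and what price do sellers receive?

Buyers pay €62; sellers receive €74

Pre-subsidy: 623 - 8P = -169 + 4P gives P* = 66, Q* = 95.
With the subsidy, sellers receive Ps = Pb + 12 for each unit, where Pb is the price buyers pay.
Supply in terms of Pb becomes Qs = -169 + 4(Pb + 12) = -121 + 4Pb. Setting this equal to demand: 623 - 8Pb = -121 + 4Pb, so Pb = 62.
Sellers receive Ps = 62 + 12 = 74; Q' = 623 − 8·62 = 127.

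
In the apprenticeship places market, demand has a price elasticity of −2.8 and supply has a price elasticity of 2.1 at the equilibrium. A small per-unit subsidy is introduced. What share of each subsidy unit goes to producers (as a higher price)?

For a small subsidy around the equilibrium, the benefit split depends on the relative slopes, which at a point are proportional to the elasticities.
Buyer share = εs/(εs + |εd|) = 2.1/(2.1 + 2.8) = 3/7; seller share = |εd|/(εs + |εd|) = 4/7.
So producers capture 4/7 of the subsidy.

Producer share = 4/7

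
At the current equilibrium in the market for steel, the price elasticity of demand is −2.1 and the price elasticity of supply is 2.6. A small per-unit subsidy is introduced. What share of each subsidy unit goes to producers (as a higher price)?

Producer share = 21/47

For a small subsidy around the equilibrium, the benefit split depends on the relative slopes, which at a point are proportional to the elasticities.
Buyer share = εs/(εs + |εd|) = 2.6/(2.6 + 2.1) = 26/47; seller share = |εd|/(εs + |εd|) = 21/47.
So producers capture 21/47 of the subsidy.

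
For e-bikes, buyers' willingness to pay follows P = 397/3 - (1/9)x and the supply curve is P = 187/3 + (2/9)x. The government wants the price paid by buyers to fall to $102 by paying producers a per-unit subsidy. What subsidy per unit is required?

At a buyer price of 102, quantity demanded is 1191 − 9·102 = 273.
Sellers supply 273 only when they receive Ps = 187/3 + (2/9)·273 = 123.
s = Ps − Pb = 123 − 102 = 21.

Required subsidy s = $21 per unit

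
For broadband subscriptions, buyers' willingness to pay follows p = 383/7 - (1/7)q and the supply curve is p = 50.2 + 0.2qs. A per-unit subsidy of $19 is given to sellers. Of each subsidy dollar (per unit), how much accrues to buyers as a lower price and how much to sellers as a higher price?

Pre-subsidy: 383/7 - (1/7)q = 50.2 + 0.2q gives q* = 79/6 and p* = 317/6.
With the subsidy, sellers receive ps = pb + 19 for each unit, where pb is the price buyers pay.
On the curves, pb = 383/7 - (1/7)q and ps = 50.2 + 0.2q; the wedge ps − pb = 19 gives 50.2 + 0.2q − (383/7 - (1/7)q) = 19, so q' = 823/12.
Then pb = 383/7 − (1/7)·(823/12) = 539/12 and ps = 50.2 + 0.2·(823/12) = 767/12.
Buyers' price falls by p* − pb = 317/6 − 539/12 = 95/12; sellers' price rises by ps − p* = 767/12 − 317/6 = 133/12.

Buyers gain 95/12 per unit; sellers gain 133/12 per unit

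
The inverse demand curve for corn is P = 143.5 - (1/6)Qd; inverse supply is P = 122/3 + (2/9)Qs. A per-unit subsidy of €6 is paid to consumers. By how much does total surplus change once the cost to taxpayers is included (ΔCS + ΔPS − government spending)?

Pre-subsidy: 143.5 - (1/6)Q = 122/3 + (2/9)Q gives Q* = 1851/7 and P* = 696/7.
With the rebate, buyers effectively pay Pb = Ps − 6, where Ps is the price sellers receive.
On the curves, Pb = 143.5 - (1/6)Q and Ps = 122/3 + (2/9)Q; the wedge Ps − Pb = 6 gives 122/3 + (2/9)Q − (143.5 - (1/6)Q) = 6, so Q' = 1959/7.
Then Pb = 143.5 − (1/6)·(1959/7) = 678/7 and Ps = 122/3 + (2/9)·(1959/7) = 720/7.
ΔCS = ½(1851/7 + 1959/7)(696/7 − 678/7) = 34290/49; ΔPS = ½(1851/7 + 1959/7)(720/7 − 696/7) = 45720/49.
Government spending = 6 × 1959/7 = 11754/7.
Net change = 34290/49 + 45720/49 − 11754/7 = -324/7. The loss equals the DWL triangle ½·6·108/7.

Net change in total surplus = -324/7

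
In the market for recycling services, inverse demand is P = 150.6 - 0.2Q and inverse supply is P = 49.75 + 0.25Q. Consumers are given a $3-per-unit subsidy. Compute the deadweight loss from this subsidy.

Pre-subsidy: 150.6 - 0.2Q = 49.75 + 0.25Q gives Q* = 2017/9 and P* = 952/9.
With the rebate, buyers effectively pay Pb = Ps − 3, where Ps is the price sellers receive.
On the curves, Pb = 150.6 - 0.2Q and Ps = 49.75 + 0.25Q; the wedge Ps − Pb = 3 gives 49.75 + 0.25Q − (150.6 - 0.2Q) = 3, so Q' = 2077/9.
Then Pb = 150.6 − 0.2·(2077/9) = 940/9 and Ps = 49.75 + 0.25·(2077/9) = 967/9.
The subsidy expands output by 2077/9 − 2017/9 = 20/3 past the efficient level; on those units the gap between marginal cost and willingness to pay runs from 0 up to 3.
DWL = ½ × 3 × 20/3 = 10.

Deadweight loss = $10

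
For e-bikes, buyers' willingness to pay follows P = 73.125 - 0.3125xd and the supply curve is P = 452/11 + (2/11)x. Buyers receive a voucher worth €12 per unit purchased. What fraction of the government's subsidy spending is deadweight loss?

Pre-subsidy: 73.125 - 0.3125x = 452/11 + (2/11)x gives x* = 5638/87 and P* = 4600/87.
With the rebate, buyers effectively pay Pb = Ps − 12, where Ps is the price sellers receive.
On the curves, Pb = 73.125 - 0.3125x and Ps = 452/11 + (2/11)x; the wedge Ps − Pb = 12 gives 452/11 + (2/11)x − (73.125 - 0.3125x) = 12, so x' = 7750/87.
Then Pb = 73.125 − 0.3125·(7750/87) = 3940/87 and Ps = 452/11 + (2/11)·(7750/87) = 4984/87.
ΔCS = ½(5638/87 + 7750/87)(4600/87 − 3940/87) = 1472680/2523; ΔPS = ½(5638/87 + 7750/87)(4984/87 − 4600/87) = 856832/2523.
Government spending = 12 × 7750/87 = 31000/29.
DWL = ½ × 12 × (7750/87 − 5638/87) = 4224/29; fraction = (4224/29) / (31000/29) = 528/3875.

DWL / government spending = 528/3875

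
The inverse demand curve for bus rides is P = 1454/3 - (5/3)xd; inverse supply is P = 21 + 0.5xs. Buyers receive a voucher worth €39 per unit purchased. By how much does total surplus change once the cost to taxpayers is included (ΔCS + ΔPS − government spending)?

Pre-subsidy: 1454/3 - (5/3)x = 21 + 0.5x gives x* = 214 and P* = 128.
With the rebate, buyers effectively pay Pb = Ps − 39, where Ps is the price sellers receive.
On the curves, Pb = 1454/3 - (5/3)x and Ps = 21 + 0.5x; the wedge Ps − Pb = 39 gives 21 + 0.5x − (1454/3 - (5/3)x) = 39, so x' = 232.
Then Pb = 1454/3 − (5/3)·232 = 98 and Ps = 21 + 0.5·232 = 137.
ΔCS = ½(214 + 232)(128 − 98) = 6690; ΔPS = ½(214 + 232)(137 − 128) = 2007.
Government spending = 39 × 232 = 9048.
Net change = 6690 + 2007 − 9048 = -351. The loss equals the DWL triangle ½·39·18.

Net change in total surplus = -€351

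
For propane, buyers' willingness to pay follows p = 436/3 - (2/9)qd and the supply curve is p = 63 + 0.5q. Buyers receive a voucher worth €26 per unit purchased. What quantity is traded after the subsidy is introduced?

q' = 150

Pre-subsidy: 436/3 - (2/9)q = 63 + 0.5q gives q* = 114 and p* = 120.
With the rebate, buyers effectively pay pb = ps − 26, where ps is the price sellers receive.
On the curves, pb = 436/3 - (2/9)q and ps = 63 + 0.5q; the wedge ps − pb = 26 gives 63 + 0.5q − (436/3 - (2/9)q) = 26, so q' = 150.
Then pb = 436/3 − (2/9)·150 = 112 and ps = 63 + 0.5·150 = 138.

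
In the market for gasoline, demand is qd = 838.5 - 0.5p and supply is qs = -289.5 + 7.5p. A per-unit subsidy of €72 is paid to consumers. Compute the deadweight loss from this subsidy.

Pre-subsidy: 838.5 - 0.5p = -289.5 + 7.5p gives p* = 141, q* = 768.
With the rebate, buyers effectively pay pb = ps − 72, where ps is the price sellers receive.
Demand in terms of ps becomes qd = 838.5 − 0.5(ps − 72) = 874.5 - 0.5ps. Setting this equal to supply: 874.5 - 0.5ps = -289.5 + 7.5ps, so ps = 145.5.
Buyers pay pb = 145.5 − 72 = 73.5; q' = -289.5 + 7.5·145.5 = 801.75.
The subsidy expands output by 801.75 − 768 = 33.75 past the efficient level; on those units the gap between marginal cost and willingness to pay runs from 0 up to 72.
DWL = ½ × 72 × 33.75 = 1215.

Deadweight loss = €1215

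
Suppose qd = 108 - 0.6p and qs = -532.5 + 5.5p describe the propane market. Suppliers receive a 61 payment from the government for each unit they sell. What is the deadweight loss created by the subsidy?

Deadweight loss = 1006.5

Pre-subsidy: 108 - 0.6p = -532.5 + 5.5p gives p* = 105, q* = 45.
With the subsidy, sellers receive ps = pb + 61 for each unit, where pb is the price buyers pay.
Supply in terms of pb becomes qs = -532.5 + 5.5(pb + 61) = -197 + 5.5pb. Setting this equal to demand: 108 - 0.6pb = -197 + 5.5pb, so pb = 50.
Sellers receive ps = 50 + 61 = 111; q' = 108 − 0.6·50 = 78.
The subsidy expands output by 78 − 45 = 33 past the efficient level; on those units the gap between marginal cost and willingness to pay runs from 0 up to 61.
DWL = ½ × 61 × 33 = 1006.5.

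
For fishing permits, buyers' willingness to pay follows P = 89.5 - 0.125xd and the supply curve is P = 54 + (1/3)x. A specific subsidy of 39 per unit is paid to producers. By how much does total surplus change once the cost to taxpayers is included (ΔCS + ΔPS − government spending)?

Pre-subsidy: 89.5 - 0.125x = 54 + (1/3)x gives x* = 852/11 and P* = 878/11.
With the subsidy, sellers receive Ps = Pb + 39 for each unit, where Pb is the price buyers pay.
On the curves, Pb = 89.5 - 0.125x and Ps = 54 + (1/3)x; the wedge Ps − Pb = 39 gives 54 + (1/3)x − (89.5 - 0.125x) = 39, so x' = 1788/11.
Then Pb = 89.5 − 0.125·(1788/11) = 761/11 and Ps = 54 + (1/3)·(1788/11) = 1190/11.
ΔCS = ½(852/11 + 1788/11)(878/11 − 761/11) = 14040/11; ΔPS = ½(852/11 + 1788/11)(1190/11 − 878/11) = 37440/11.
Government spending = 39 × 1788/11 = 69732/11.
Net change = 14040/11 + 37440/11 − 69732/11 = -18252/11. The loss equals the DWL triangle ½·39·936/11.

Net change in total surplus = -18252/11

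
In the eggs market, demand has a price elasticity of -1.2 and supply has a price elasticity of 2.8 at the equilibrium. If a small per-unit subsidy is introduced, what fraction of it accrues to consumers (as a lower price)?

For a small subsidy around the equilibrium, the benefit split depends on the relative slopes, which at a point are proportional to the elasticities.
Buyer share = εs/(εs + |εd|) = 2.8/(2.8 + 1.2) = 0.7; seller share = |εd|/(εs + |εd|) = 0.3.

Consumer share = 0.7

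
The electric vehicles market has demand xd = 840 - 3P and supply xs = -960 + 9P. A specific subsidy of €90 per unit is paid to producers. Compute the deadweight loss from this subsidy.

Pre-subsidy: 840 - 3P = -960 + 9P gives P* = 150, x* = 390.
With the subsidy, sellers receive Ps = Pb + 90 for each unit, where Pb is the price buyers pay.
Supply in terms of Pb becomes xs = -960 + 9(Pb + 90) = -150 + 9Pb. Setting this equal to demand: 840 - 3Pb = -150 + 9Pb, so Pb = 82.5.
Sellers receive Ps = 82.5 + 90 = 172.5; x' = 840 − 3·82.5 = 592.5.
The subsidy expands output by 592.5 − 390 = 202.5 past the efficient level; on those units the gap between marginal cost and willingness to pay runs from 0 up to 90.
DWL = ½ × 90 × 202.5 = 9112.5.

Deadweight loss = €9112.5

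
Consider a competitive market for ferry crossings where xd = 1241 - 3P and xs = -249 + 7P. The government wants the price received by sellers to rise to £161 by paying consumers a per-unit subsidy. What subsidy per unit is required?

At a seller price of 161, quantity supplied is -249 + 7·161 = 878.
Buyers absorb 878 only when they pay Pb with 1241 − 3·Pb = 878, i.e. Pb = 121.
s = Ps − Pb = 161 − 121 = 40.

Required subsidy s = £40 per unit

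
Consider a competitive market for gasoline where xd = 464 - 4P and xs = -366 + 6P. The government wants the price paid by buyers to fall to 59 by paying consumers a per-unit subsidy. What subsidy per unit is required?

At a buyer price of 59, quantity demanded is 464 − 4·59 = 228.
Sellers supply 228 only when they receive Ps with -366 + 6·Ps = 228, i.e. Ps = 99.
s = Ps − Pb = 99 − 59 = 40.

Required subsidy s = 40 per unit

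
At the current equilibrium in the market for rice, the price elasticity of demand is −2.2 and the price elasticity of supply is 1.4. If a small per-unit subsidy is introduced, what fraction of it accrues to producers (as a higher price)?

For a small subsidy around the equilibrium, the benefit split depends on the relative slopes, which at a point are proportional to the elasticities.
Buyer share = εs/(εs + |εd|) = 1.4/(1.4 + 2.2) = 7/18; seller share = |εd|/(εs + |εd|) = 11/18.
So producers capture 11/18 of the subsidy.

Producer share = 11/18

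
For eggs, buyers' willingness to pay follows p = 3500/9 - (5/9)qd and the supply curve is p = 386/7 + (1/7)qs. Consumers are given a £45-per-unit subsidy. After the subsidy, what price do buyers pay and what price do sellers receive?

Buyers pay 3855/44; sellers receive 5835/44

Pre-subsidy: 3500/9 - (5/9)q = 386/7 + (1/7)q gives q* = 10513/22 and p* = 2715/22.
With the rebate, buyers effectively pay pb = ps − 45, where ps is the price sellers receive.
On the curves, pb = 3500/9 - (5/9)q and ps = 386/7 + (1/7)q; the wedge ps − pb = 45 gives 386/7 + (1/7)q − (3500/9 - (5/9)q) = 45, so q' = 23861/44.
Then pb = 3500/9 − (5/9)·(23861/44) = 3855/44 and ps = 386/7 + (1/7)·(23861/44) = 5835/44.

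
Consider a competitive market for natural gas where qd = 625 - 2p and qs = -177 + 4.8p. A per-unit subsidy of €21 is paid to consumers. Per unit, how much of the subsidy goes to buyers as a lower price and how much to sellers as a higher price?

Buyers gain 252/17 per unit; sellers gain 105/17 per unit

Pre-subsidy: 625 - 2p = -177 + 4.8p gives p* = 2005/17, q* = 6615/17.
With the rebate, buyers effectively pay pb = ps − 21, where ps is the price sellers receive.
Demand in terms of ps becomes qd = 625 − 2(ps − 21) = 667 - 2ps. Setting this equal to supply: 667 - 2ps = -177 + 4.8ps, so ps = 2110/17.
Buyers pay pb = 2110/17 − 21 = 1753/17; q' = -177 + 4.8·(2110/17) = 7119/17.
Buyers' price falls by p* − pb = 2005/17 − 1753/17 = 252/17; sellers' price rises by ps − p* = 2110/17 − 2005/17 = 105/17.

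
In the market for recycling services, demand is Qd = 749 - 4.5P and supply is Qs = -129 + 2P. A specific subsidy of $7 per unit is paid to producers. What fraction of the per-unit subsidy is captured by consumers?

Pre-subsidy: 749 - 4.5P = -129 + 2P gives P* = 1756/13, Q* = 1835/13.
With the subsidy, sellers receive Ps = Pb + 7 for each unit, where Pb is the price buyers pay.
Supply in terms of Pb becomes Qs = -129 + 2(Pb + 7) = -115 + 2Pb. Setting this equal to demand: 749 - 4.5Pb = -115 + 2Pb, so Pb = 1728/13.
Sellers receive Ps = 1728/13 + 7 = 1819/13; Q' = 749 − 4.5·(1728/13) = 1961/13.
Buyers' price falls by P* − Pb = 1756/13 − 1728/13 = 28/13; sellers' price rises by Ps − P* = 1819/13 − 1756/13 = 63/13.
So consumers capture (28/13)/7 = 4/13 of each unit of subsidy.

Consumer share = 4/13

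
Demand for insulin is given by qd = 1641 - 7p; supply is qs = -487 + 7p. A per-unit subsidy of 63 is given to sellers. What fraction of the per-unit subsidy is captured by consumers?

Consumer share = 0.5

Pre-subsidy: 1641 - 7p = -487 + 7p gives p* = 152, q* = 577.
With the subsidy, sellers receive ps = pb + 63 for each unit, where pb is the price buyers pay.
Supply in terms of pb becomes qs = -487 + 7(pb + 63) = -46 + 7pb. Setting this equal to demand: 1641 - 7pb = -46 + 7pb, so pb = 120.5.
Sellers receive ps = 120.5 + 63 = 183.5; q' = 1641 − 7·120.5 = 797.5.
Buyers' price falls by p* − pb = 152 − 120.5 = 31.5; sellers' price rises by ps − p* = 183.5 − 152 = 31.5.
So consumers capture 31.5/63 = 0.5 of each unit of subsidy.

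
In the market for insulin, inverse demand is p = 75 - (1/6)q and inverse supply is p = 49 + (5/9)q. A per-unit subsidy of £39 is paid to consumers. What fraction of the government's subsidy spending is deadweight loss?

DWL / government spending = 0.3

Pre-subsidy: 75 - (1/6)q = 49 + (5/9)q gives q* = 36 and p* = 69.
With the rebate, buyers effectively pay pb = ps − 39, where ps is the price sellers receive.
On the curves, pb = 75 - (1/6)q and ps = 49 + (5/9)q; the wedge ps − pb = 39 gives 49 + (5/9)q − (75 - (1/6)q) = 39, so q' = 90.
Then pb = 75 − (1/6)·90 = 60 and ps = 49 + (5/9)·90 = 99.
ΔCS = ½(36 + 90)(69 − 60) = 567; ΔPS = ½(36 + 90)(99 − 69) = 1890.
Government spending = 39 × 90 = 3510.
DWL = ½ × 39 × (90 − 36) = 1053; fraction = 1053 / 3510 = 0.3.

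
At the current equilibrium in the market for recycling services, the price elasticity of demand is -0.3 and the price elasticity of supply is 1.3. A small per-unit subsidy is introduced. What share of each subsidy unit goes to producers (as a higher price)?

Producer share = 0.1875

For a small subsidy around the equilibrium, the benefit split depends on the relative slopes, which at a point are proportional to the elasticities.
Buyer share = εs/(εs + |εd|) = 1.3/(1.3 + 0.3) = 0.8125; seller share = |εd|/(εs + |εd|) = 0.1875.
So producers capture 0.1875 of the subsidy.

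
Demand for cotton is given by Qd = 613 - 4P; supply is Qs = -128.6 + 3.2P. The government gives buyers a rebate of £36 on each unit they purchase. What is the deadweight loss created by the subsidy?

Deadweight loss = £1152

Pre-subsidy: 613 - 4P = -128.6 + 3.2P gives P* = 103, Q* = 201.
With the rebate, buyers effectively pay Pb = Ps − 36, where Ps is the price sellers receive.
Demand in terms of Ps becomes Qd = 613 − 4(Ps − 36) = 757 - 4Ps. Setting this equal to supply: 757 - 4Ps = -128.6 + 3.2Ps, so Ps = 123.
Buyers pay Pb = 123 − 36 = 87; Q' = -128.6 + 3.2·123 = 265.
The subsidy expands output by 265 − 201 = 64 past the efficient level; on those units the gap between marginal cost and willingness to pay runs from 0 up to 36.
DWL = ½ × 36 × 64 = 1152.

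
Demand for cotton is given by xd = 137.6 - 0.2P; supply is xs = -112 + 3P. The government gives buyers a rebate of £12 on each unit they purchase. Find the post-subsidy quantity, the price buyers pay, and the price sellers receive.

Pre-subsidy: 137.6 - 0.2P = -112 + 3P gives P* = 78, x* = 122.
With the rebate, buyers effectively pay Pb = Ps − 12, where Ps is the price sellers receive.
Demand in terms of Ps becomes xd = 137.6 − 0.2(Ps − 12) = 140 - 0.2Ps. Setting this equal to supply: 140 - 0.2Ps = -112 + 3Ps, so Ps = 78.75.
Buyers pay Pb = 78.75 − 12 = 66.75; x' = -112 + 3·78.75 = 124.25.

x' = 124.25; buyers pay £66.75; sellers receive £78.75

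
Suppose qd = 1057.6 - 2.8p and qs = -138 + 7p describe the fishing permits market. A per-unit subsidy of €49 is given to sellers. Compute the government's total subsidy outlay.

Government cost = €39886

Pre-subsidy: 1057.6 - 2.8p = -138 + 7p gives p* = 122, q* = 716.
With the subsidy, sellers receive ps = pb + 49 for each unit, where pb is the price buyers pay.
Supply in terms of pb becomes qs = -138 + 7(pb + 49) = 205 + 7pb. Setting this equal to demand: 1057.6 - 2.8pb = 205 + 7pb, so pb = 87.
Sellers receive ps = 87 + 49 = 136; q' = 1057.6 − 2.8·87 = 814.
Government outlay = subsidy × quantity = 49 × 814 = 39886.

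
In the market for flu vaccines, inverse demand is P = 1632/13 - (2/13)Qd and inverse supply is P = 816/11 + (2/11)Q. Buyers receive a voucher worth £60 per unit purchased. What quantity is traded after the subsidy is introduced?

Q' = 331.75

Pre-subsidy: 1632/13 - (2/13)Q = 816/11 + (2/11)Q gives Q* = 153 and P* = 102.
With the rebate, buyers effectively pay Pb = Ps − 60, where Ps is the price sellers receive.
On the curves, Pb = 1632/13 - (2/13)Q and Ps = 816/11 + (2/11)Q; the wedge Ps − Pb = 60 gives 816/11 + (2/11)Q − (1632/13 - (2/13)Q) = 60, so Q' = 331.75.
Then Pb = 1632/13 − (2/13)·331.75 = 74.5 and Ps = 816/11 + (2/11)·331.75 = 134.5.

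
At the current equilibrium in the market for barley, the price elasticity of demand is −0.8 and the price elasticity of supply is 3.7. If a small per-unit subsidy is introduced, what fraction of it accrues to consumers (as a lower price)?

Consumer share = 37/45

For a small subsidy around the equilibrium, the benefit split depends on the relative slopes, which at a point are proportional to the elasticities.
Buyer share = εs/(εs + |εd|) = 3.7/(3.7 + 0.8) = 37/45; seller share = |εd|/(εs + |εd|) = 8/45.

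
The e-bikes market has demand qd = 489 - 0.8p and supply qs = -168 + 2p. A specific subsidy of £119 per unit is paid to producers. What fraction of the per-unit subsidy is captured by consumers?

Consumer share = 5/7

Pre-subsidy: 489 - 0.8p = -168 + 2p gives p* = 3285/14, q* = 2109/7.
With the subsidy, sellers receive ps = pb + 119 for each unit, where pb is the price buyers pay.
Supply in terms of pb becomes qs = -168 + 2(pb + 119) = 70 + 2pb. Setting this equal to demand: 489 - 0.8pb = 70 + 2pb, so pb = 2095/14.
Sellers receive ps = 2095/14 + 119 = 3761/14; q' = 489 − 0.8·(2095/14) = 2585/7.
Buyers' price falls by p* − pb = 3285/14 − 2095/14 = 85; sellers' price rises by ps − p* = 3761/14 − 3285/14 = 34.
So consumers capture 85/119 = 5/7 of each unit of subsidy.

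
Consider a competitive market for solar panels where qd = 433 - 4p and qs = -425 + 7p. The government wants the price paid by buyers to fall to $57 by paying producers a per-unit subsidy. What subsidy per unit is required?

Required subsidy s = $33 per unit

At a buyer price of 57, quantity demanded is 433 − 4·57 = 205.
Sellers supply 205 only when they receive ps with -425 + 7·ps = 205, i.e. ps = 90.
s = ps − pb = 90 − 57 = 33.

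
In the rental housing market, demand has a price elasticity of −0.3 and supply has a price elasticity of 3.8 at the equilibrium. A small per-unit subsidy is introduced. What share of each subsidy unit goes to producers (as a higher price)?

Producer share = 3/41

For a small subsidy around the equilibrium, the benefit split depends on the relative slopes, which at a point are proportional to the elasticities.
Buyer share = εs/(εs + |εd|) = 3.8/(3.8 + 0.3) = 38/41; seller share = |εd|/(εs + |εd|) = 3/41.
So producers capture 3/41 of the subsidy.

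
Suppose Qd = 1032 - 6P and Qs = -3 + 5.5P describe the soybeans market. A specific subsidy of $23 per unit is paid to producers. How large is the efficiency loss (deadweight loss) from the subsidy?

Pre-subsidy: 1032 - 6P = -3 + 5.5P gives P* = 90, Q* = 492.
With the subsidy, sellers receive Ps = Pb + 23 for each unit, where Pb is the price buyers pay.
Supply in terms of Pb becomes Qs = -3 + 5.5(Pb + 23) = 123.5 + 5.5Pb. Setting this equal to demand: 1032 - 6Pb = 123.5 + 5.5Pb, so Pb = 79.
Sellers receive Ps = 79 + 23 = 102; Q' = 1032 − 6·79 = 558.
The subsidy expands output by 558 − 492 = 66 past the efficient level; on those units the gap between marginal cost and willingness to pay runs from 0 up to 23.
DWL = ½ × 23 × 66 = 759.

Deadweight loss = $759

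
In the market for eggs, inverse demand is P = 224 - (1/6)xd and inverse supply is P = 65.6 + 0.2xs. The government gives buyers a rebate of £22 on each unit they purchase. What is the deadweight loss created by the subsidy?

Pre-subsidy: 224 - (1/6)x = 65.6 + 0.2x gives x* = 432 and P* = 152.
With the rebate, buyers effectively pay Pb = Ps − 22, where Ps is the price sellers receive.
On the curves, Pb = 224 - (1/6)x and Ps = 65.6 + 0.2x; the wedge Ps − Pb = 22 gives 65.6 + 0.2x − (224 - (1/6)x) = 22, so x' = 492.
Then Pb = 224 − (1/6)·492 = 142 and Ps = 65.6 + 0.2·492 = 164.
The subsidy expands output by 492 − 432 = 60 past the efficient level; on those units the gap between marginal cost and willingness to pay runs from 0 up to 22.
DWL = ½ × 22 × 60 = 660.

Deadweight loss = £660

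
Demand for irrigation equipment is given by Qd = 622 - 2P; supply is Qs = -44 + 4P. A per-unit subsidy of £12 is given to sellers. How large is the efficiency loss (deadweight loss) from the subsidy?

Pre-subsidy: 622 - 2P = -44 + 4P gives P* = 111, Q* = 400.
With the subsidy, sellers receive Ps = Pb + 12 for each unit, where Pb is the price buyers pay.
Supply in terms of Pb becomes Qs = -44 + 4(Pb + 12) = 4 + 4Pb. Setting this equal to demand: 622 - 2Pb = 4 + 4Pb, so Pb = 103.
Sellers receive Ps = 103 + 12 = 115; Q' = 622 − 2·103 = 416.
The subsidy expands output by 416 − 400 = 16 past the efficient level; on those units the gap between marginal cost and willingness to pay runs from 0 up to 12.
DWL = ½ × 12 × 16 = 96.

Deadweight loss = £96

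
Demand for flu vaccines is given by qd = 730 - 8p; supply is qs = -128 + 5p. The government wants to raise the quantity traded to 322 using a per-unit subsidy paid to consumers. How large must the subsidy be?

Required subsidy s = 39 per unit

At q = 322, invert demand for the buyer price: pb = (730 − 322)/8 = 51; invert supply for the seller price: ps = (322 − (-128))/5 = 90.
The subsidy must fill the gap: s = ps − pb = 90 − 51 = 39.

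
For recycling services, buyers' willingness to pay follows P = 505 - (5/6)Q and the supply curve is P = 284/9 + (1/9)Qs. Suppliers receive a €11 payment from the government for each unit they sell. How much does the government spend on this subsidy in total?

Pre-subsidy: 505 - (5/6)Q = 284/9 + (1/9)Q gives Q* = 8522/17 and P* = 4450/51.
With the subsidy, sellers receive Ps = Pb + 11 for each unit, where Pb is the price buyers pay.
On the curves, Pb = 505 - (5/6)Q and Ps = 284/9 + (1/9)Q; the wedge Ps − Pb = 11 gives 284/9 + (1/9)Q − (505 - (5/6)Q) = 11, so Q' = 8720/17.
Then Pb = 505 − (5/6)·(8720/17) = 3955/51 and Ps = 284/9 + (1/9)·(8720/17) = 4516/51.
Government outlay = subsidy × quantity = 11 × 8720/17 = 95920/17.

Government cost = 95920/17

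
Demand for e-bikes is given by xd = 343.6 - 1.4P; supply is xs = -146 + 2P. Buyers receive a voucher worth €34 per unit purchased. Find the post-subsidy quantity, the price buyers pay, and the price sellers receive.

Pre-subsidy: 343.6 - 1.4P = -146 + 2P gives P* = 144, x* = 142.
With the rebate, buyers effectively pay Pb = Ps − 34, where Ps is the price sellers receive.
Demand in terms of Ps becomes xd = 343.6 − 1.4(Ps − 34) = 391.2 - 1.4Ps. Setting this equal to supply: 391.2 - 1.4Ps = -146 + 2Ps, so Ps = 158.
Buyers pay Pb = 158 − 34 = 124; x' = -146 + 2·158 = 170.

x' = 170; buyers pay €124; sellers receive €158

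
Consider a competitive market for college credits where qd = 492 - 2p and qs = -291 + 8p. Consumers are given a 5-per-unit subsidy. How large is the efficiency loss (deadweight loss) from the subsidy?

Deadweight loss = 20

Pre-subsidy: 492 - 2p = -291 + 8p gives p* = 78.3, q* = 335.4.
With the rebate, buyers effectively pay pb = ps − 5, where ps is the price sellers receive.
Demand in terms of ps becomes qd = 492 − 2(ps − 5) = 502 - 2ps. Setting this equal to supply: 502 - 2ps = -291 + 8ps, so ps = 79.3.
Buyers pay pb = 79.3 − 5 = 74.3; q' = -291 + 8·79.3 = 343.4.
The subsidy expands output by 343.4 − 335.4 = 8 past the efficient level; on those units the gap between marginal cost and willingness to pay runs from 0 up to 5.
DWL = ½ × 5 × 8 = 20.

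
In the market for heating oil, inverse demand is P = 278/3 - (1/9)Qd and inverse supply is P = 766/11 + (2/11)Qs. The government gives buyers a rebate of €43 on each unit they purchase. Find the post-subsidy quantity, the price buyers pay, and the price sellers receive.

Q' = 6537/29; buyers pay 1961/29; sellers receive 3208/29

Pre-subsidy: 278/3 - (1/9)Q = 766/11 + (2/11)Q gives Q* = 2280/29 and P* = 2434/29.
With the rebate, buyers effectively pay Pb = Ps − 43, where Ps is the price sellers receive.
On the curves, Pb = 278/3 - (1/9)Q and Ps = 766/11 + (2/11)Q; the wedge Ps − Pb = 43 gives 766/11 + (2/11)Q − (278/3 - (1/9)Q) = 43, so Q' = 6537/29.
Then Pb = 278/3 − (1/9)·(6537/29) = 1961/29 and Ps = 766/11 + (2/11)·(6537/29) = 3208/29.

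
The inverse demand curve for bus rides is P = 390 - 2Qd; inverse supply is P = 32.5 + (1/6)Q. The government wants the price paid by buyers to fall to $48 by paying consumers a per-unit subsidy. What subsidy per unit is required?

Required subsidy s = $13 per unit

At a buyer price of 48, quantity demanded is 195 − 0.5·48 = 171.
Sellers supply 171 only when they receive Ps = 32.5 + (1/6)·171 = 61.
s = Ps − Pb = 61 − 48 = 13.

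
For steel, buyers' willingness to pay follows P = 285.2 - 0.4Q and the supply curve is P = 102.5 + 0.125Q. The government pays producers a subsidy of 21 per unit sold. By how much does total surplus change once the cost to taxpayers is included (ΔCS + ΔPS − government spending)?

Net change in total surplus = -420

Pre-subsidy: 285.2 - 0.4Q = 102.5 + 0.125Q gives Q* = 348 and P* = 146.
With the subsidy, sellers receive Ps = Pb + 21 for each unit, where Pb is the price buyers pay.
On the curves, Pb = 285.2 - 0.4Q and Ps = 102.5 + 0.125Q; the wedge Ps − Pb = 21 gives 102.5 + 0.125Q − (285.2 - 0.4Q) = 21, so Q' = 388.
Then Pb = 285.2 − 0.4·388 = 130 and Ps = 102.5 + 0.125·388 = 151.
ΔCS = ½(348 + 388)(146 − 130) = 5888; ΔPS = ½(348 + 388)(151 − 146) = 1840.
Government spending = 21 × 388 = 8148.
Net change = 5888 + 1840 − 8148 = -420. The loss equals the DWL triangle ½·21·40.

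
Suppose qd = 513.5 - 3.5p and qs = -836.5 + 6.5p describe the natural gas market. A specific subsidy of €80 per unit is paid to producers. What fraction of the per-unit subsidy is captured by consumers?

Consumer share = 0.65

Pre-subsidy: 513.5 - 3.5p = -836.5 + 6.5p gives p* = 135, q* = 41.
With the subsidy, sellers receive ps = pb + 80 for each unit, where pb is the price buyers pay.
Supply in terms of pb becomes qs = -836.5 + 6.5(pb + 80) = -316.5 + 6.5pb. Setting this equal to demand: 513.5 - 3.5pb = -316.5 + 6.5pb, so pb = 83.
Sellers receive ps = 83 + 80 = 163; q' = 513.5 − 3.5·83 = 223.
Buyers' price falls by p* − pb = 135 − 83 = 52; sellers' price rises by ps − p* = 163 − 135 = 28.
So consumers capture 52/80 = 0.65 of each unit of subsidy.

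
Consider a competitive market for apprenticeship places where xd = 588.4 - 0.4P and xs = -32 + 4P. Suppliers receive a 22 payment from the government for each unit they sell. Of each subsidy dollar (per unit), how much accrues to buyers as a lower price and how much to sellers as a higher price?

Pre-subsidy: 588.4 - 0.4P = -32 + 4P gives P* = 141, x* = 532.
With the subsidy, sellers receive Ps = Pb + 22 for each unit, where Pb is the price buyers pay.
Supply in terms of Pb becomes xs = -32 + 4(Pb + 22) = 56 + 4Pb. Setting this equal to demand: 588.4 - 0.4Pb = 56 + 4Pb, so Pb = 121.
Sellers receive Ps = 121 + 22 = 143; x' = 588.4 − 0.4·121 = 540.
Buyers' price falls by P* − Pb = 141 − 121 = 20; sellers' price rises by Ps − P* = 143 − 141 = 2.

Buyers gain 20 per unit; sellers gain 2 per unit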